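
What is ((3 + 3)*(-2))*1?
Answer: -12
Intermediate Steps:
((3 + 3)*(-2))*1 = (6*(-2))*1 = -12*1 = -12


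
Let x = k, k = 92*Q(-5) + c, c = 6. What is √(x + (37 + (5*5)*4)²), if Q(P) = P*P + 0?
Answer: 5*√843 ≈ 145.17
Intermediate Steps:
Q(P) = P² (Q(P) = P² + 0 = P²)
k = 2306 (k = 92*(-5)² + 6 = 92*25 + 6 = 2300 + 6 = 2306)
x = 2306
√(x + (37 + (5*5)*4)²) = √(2306 + (37 + (5*5)*4)²) = √(2306 + (37 + 25*4)²) = √(2306 + (37 + 100)²) = √(2306 + 137²) = √(2306 + 18769) = √21075 = 5*√843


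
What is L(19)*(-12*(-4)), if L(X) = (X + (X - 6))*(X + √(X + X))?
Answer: 29184 + 1536*√38 ≈ 38653.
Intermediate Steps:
L(X) = (-6 + 2*X)*(X + √2*√X) (L(X) = (X + (-6 + X))*(X + √(2*X)) = (-6 + 2*X)*(X + √2*√X))
L(19)*(-12*(-4)) = (-6*19 + 2*19² - 6*√2*√19 + 2*√2*19^(3/2))*(-12*(-4)) = (-114 + 2*361 - 6*√38 + 2*√2*(19*√19))*48 = (-114 + 722 - 6*√38 + 38*√38)*48 = (608 + 32*√38)*48 = 29184 + 1536*√38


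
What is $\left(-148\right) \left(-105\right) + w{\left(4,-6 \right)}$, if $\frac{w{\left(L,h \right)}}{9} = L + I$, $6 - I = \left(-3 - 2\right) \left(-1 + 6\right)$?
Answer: $15855$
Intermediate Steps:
$I = 31$ ($I = 6 - \left(-3 - 2\right) \left(-1 + 6\right) = 6 - \left(-5\right) 5 = 6 - -25 = 6 + 25 = 31$)
$w{\left(L,h \right)} = 279 + 9 L$ ($w{\left(L,h \right)} = 9 \left(L + 31\right) = 9 \left(31 + L\right) = 279 + 9 L$)
$\left(-148\right) \left(-105\right) + w{\left(4,-6 \right)} = \left(-148\right) \left(-105\right) + \left(279 + 9 \cdot 4\right) = 15540 + \left(279 + 36\right) = 15540 + 315 = 15855$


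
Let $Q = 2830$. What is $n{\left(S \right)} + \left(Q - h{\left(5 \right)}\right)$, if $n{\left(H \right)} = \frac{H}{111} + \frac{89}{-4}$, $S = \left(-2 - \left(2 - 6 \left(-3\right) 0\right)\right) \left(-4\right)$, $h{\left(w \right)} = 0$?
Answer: $\frac{1246705}{444} \approx 2807.9$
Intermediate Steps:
$S = 16$ ($S = \left(-2 - 2\right) \left(-4\right) = \left(-4\right) \left(-4\right) = 16$)
$n{\left(H \right)} = - \frac{89}{4} + \frac{H}{111}$ ($n{\left(H \right)} = H \frac{1}{111} + 89 \left(- \frac{1}{4}\right) = \frac{H}{111} - \frac{89}{4} = - \frac{89}{4} + \frac{H}{111}$)
$n{\left(S \right)} + \left(Q - h{\left(5 \right)}\right) = \left(- \frac{89}{4} + \frac{1}{111} \cdot 16\right) + \left(2830 - 0\right) = \left(- \frac{89}{4} + \frac{16}{111}\right) + \left(2830 + 0\right) = - \frac{9815}{444} + 2830 = \frac{1246705}{444}$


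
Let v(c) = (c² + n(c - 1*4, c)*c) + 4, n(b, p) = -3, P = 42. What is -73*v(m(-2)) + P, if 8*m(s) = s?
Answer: -4949/16 ≈ -309.31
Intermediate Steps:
m(s) = s/8
v(c) = 4 + c² - 3*c (v(c) = (c² - 3*c) + 4 = 4 + c² - 3*c)
-73*v(m(-2)) + P = -73*(4 + ((⅛)*(-2))² - 3*(-2)/8) + 42 = -73*(4 + (-¼)² - 3*(-¼)) + 42 = -73*(4 + 1/16 + ¾) + 42 = -73*77/16 + 42 = -5621/16 + 42 = -4949/16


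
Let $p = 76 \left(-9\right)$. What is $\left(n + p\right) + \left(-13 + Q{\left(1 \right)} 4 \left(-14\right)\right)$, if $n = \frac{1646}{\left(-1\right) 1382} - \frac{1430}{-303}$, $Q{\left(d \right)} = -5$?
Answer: $- \frac{86569780}{209373} \approx -413.47$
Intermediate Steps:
$p = -684$
$n = \frac{738761}{209373}$ ($n = \frac{1646}{-1382} - - \frac{1430}{303} = 1646 \left(- \frac{1}{1382}\right) + \frac{1430}{303} = - \frac{823}{691} + \frac{1430}{303} = \frac{738761}{209373} \approx 3.5284$)
$\left(n + p\right) + \left(-13 + Q{\left(1 \right)} 4 \left(-14\right)\right) = \left(\frac{738761}{209373} - 684\right) - \left(13 - \left(-5\right) 4 \left(-14\right)\right) = - \frac{142472371}{209373} - -267 = - \frac{142472371}{209373} + \left(-13 + 280\right) = - \frac{142472371}{209373} + 267 = - \frac{86569780}{209373}$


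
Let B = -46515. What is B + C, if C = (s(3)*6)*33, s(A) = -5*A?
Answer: -49485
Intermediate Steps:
C = -2970 (C = (-5*3*6)*33 = -15*6*33 = -90*33 = -2970)
B + C = -46515 - 2970 = -49485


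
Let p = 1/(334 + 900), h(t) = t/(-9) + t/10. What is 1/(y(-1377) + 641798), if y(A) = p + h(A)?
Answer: 3085/1979994033 ≈ 1.5581e-6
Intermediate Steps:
h(t) = -t/90 (h(t) = t*(-⅑) + t*(⅒) = -t/9 + t/10 = -t/90)
p = 1/1234 ≈ 0.00081037
y(A) = 1/1234 - A/90
1/(y(-1377) + 641798) = 1/((1/1234 - 1/90*(-1377)) + 641798) = 1/((1/1234 + 153/10) + 641798) = 1/(47203/3085 + 641798) = 1/(1979994033/3085) = 3085/1979994033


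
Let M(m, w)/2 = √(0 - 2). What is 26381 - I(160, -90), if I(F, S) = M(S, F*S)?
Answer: 26381 - 2*I*√2 ≈ 26381.0 - 2.8284*I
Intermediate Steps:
M(m, w) = 2*I*√2 (M(m, w) = 2*√(0 - 2) = 2*√(-2) = 2*(I*√2) = 2*I*√2)
I(F, S) = 2*I*√2
26381 - I(160, -90) = 26381 - 2*I*√2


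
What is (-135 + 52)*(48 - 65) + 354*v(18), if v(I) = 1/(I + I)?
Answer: 8525/6 ≈ 1420.8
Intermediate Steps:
v(I) = 1/(2*I)
(-135 + 52)*(48 - 65) + 354*v(18) = (-135 + 52)*(48 - 65) + 354*((½)/18) = -83*(-17) + 354*((½)*(1/18)) = 1411 + 354*(1/36) = 1411 + 59/6 = 8525/6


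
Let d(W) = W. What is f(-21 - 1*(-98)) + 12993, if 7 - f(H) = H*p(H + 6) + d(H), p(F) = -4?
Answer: 13231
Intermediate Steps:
f(H) = 7 + 3*H (f(H) = 7 - (H*(-4) + H) = 7 - (-4*H + H) = 7 - (-3)*H = 7 + 3*H)
f(-21 - 1*(-98)) + 12993 = (7 + 3*(-21 - 1*(-98))) + 12993 = (7 + 3*(-21 + 98)) + 12993 = (7 + 3*77) + 12993 = (7 + 231) + 12993 = 238 + 12993 = 13231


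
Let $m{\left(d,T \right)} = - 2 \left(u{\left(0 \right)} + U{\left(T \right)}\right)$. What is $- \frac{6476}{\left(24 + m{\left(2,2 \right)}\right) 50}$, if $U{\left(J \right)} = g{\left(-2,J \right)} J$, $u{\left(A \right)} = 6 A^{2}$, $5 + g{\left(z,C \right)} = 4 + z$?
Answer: $- \frac{1619}{450} \approx -3.5978$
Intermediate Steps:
$g{\left(z,C \right)} = -1 + z$ ($g{\left(z,C \right)} = -5 + \left(4 + z\right) = -1 + z$)
$U{\left(J \right)} = - 3 J$ ($U{\left(J \right)} = \left(-1 - 2\right) J = - 3 J$)
$m{\left(d,T \right)} = 6 T$ ($m{\left(d,T \right)} = - 2 \left(6 \cdot 0^{2} - 3 T\right) = - 2 \left(6 \cdot 0 - 3 T\right) = - 2 \left(0 - 3 T\right) = - 2 \left(- 3 T\right) = 6 T$)
$- \frac{6476}{\left(24 + m{\left(2,2 \right)}\right) 50} = - \frac{6476}{\left(24 + 6 \cdot 2\right) 50} = - \frac{6476}{\left(24 + 12\right) 50} = - \frac{6476}{36 \cdot 50} = - \frac{6476}{1800} = \left(-6476\right) \frac{1}{1800} = - \frac{1619}{450}$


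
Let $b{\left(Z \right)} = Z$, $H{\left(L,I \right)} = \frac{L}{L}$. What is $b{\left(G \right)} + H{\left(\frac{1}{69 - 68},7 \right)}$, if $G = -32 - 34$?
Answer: $-65$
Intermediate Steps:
$H{\left(L,I \right)} = 1$
$G = -66$
$b{\left(G \right)} + H{\left(\frac{1}{69 - 68},7 \right)} = -66 + 1 = -65$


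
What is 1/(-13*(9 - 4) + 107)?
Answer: 1/42 ≈ 0.023810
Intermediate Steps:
1/(-13*(9 - 4) + 107) = 1/(-13*5 + 107) = 1/(-65 + 107) = 1/42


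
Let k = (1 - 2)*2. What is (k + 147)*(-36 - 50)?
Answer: -12470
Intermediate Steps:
k = -2 (k = -1*2 = -2)
(k + 147)*(-36 - 50) = (-2 + 147)*(-36 - 50) = 145*(-86) = -12470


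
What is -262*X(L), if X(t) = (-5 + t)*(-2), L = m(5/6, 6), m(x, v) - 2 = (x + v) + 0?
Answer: 6026/3 ≈ 2008.7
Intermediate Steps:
m(x, v) = 2 + v + x (m(x, v) = 2 + ((x + v) + 0) = 2 + ((v + x) + 0) = 2 + (v + x) = 2 + v + x)
L = 53/6 (L = 2 + 6 + 5/6 = 2 + 6 + 5*(⅙) = 2 + 6 + ⅚ = 53/6 ≈ 8.8333)
X(t) = 10 - 2*t
-262*X(L) = -262*(10 - 2*53/6) = -262*(10 - 53/3) = -262*(-23/3) = 6026/3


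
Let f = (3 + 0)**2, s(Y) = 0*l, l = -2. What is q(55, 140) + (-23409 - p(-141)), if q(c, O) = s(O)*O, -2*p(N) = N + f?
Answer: -23475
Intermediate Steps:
s(Y) = 0 (s(Y) = 0*(-2) = 0)
f = 9 (f = 3**2 = 9)
p(N) = -9/2 - N/2 (p(N) = -(N + 9)/2 = -(9 + N)/2 = -9/2 - N/2)
q(c, O) = 0 (q(c, O) = 0*O = 0)
q(55, 140) + (-23409 - p(-141)) = 0 + (-23409 - (-9/2 - 1/2*(-141))) = 0 + (-23409 - (-9/2 + 141/2)) = 0 + (-23409 - 1*66) = 0 + (-23409 - 66) = 0 - 23475 = -23475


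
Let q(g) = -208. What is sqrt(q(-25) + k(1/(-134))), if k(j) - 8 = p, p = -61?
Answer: 3*I*sqrt(29) ≈ 16.155*I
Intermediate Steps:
k(j) = -53 (k(j) = 8 - 61 = -53)
sqrt(q(-25) + k(1/(-134))) = sqrt(-208 - 53) = sqrt(-261) = 3*I*sqrt(29)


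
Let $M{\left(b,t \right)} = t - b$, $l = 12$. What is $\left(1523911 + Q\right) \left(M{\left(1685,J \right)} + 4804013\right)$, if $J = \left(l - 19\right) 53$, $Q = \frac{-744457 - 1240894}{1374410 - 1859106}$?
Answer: $\frac{3546896156527703499}{484696} \approx 7.3178 \cdot 10^{12}$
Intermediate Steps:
$Q = \frac{1985351}{484696}$ ($Q = - \frac{1985351}{-484696} = \left(-1985351\right) \left(- \frac{1}{484696}\right) = \frac{1985351}{484696} \approx 4.0961$)
$J = -371$ ($J = \left(12 - 19\right) 53 = \left(-7\right) 53 = -371$)
$\left(1523911 + Q\right) \left(M{\left(1685,J \right)} + 4804013\right) = \left(1523911 + \frac{1985351}{484696}\right) \left(\left(-371 - 1685\right) + 4804013\right) = \frac{738635551407 \left(\left(-371 - 1685\right) + 4804013\right)}{484696} = \frac{738635551407 \left(-2056 + 4804013\right)}{484696} = \frac{738635551407}{484696} \cdot 4801957 = \frac{3546896156527703499}{484696}$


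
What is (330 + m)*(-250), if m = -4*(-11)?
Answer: -93500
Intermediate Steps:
m = 44
(330 + m)*(-250) = (330 + 44)*(-250) = 374*(-250) = -93500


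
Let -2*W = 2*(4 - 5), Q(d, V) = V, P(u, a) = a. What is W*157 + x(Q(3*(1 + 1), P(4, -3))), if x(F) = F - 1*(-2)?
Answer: 156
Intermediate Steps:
x(F) = 2 + F (x(F) = F + 2 = 2 + F)
W = 1 (W = -(4 - 5) = -(-1) = -½*(-2) = 1)
W*157 + x(Q(3*(1 + 1), P(4, -3))) = 1*157 + (2 - 3) = 157 - 1 = 156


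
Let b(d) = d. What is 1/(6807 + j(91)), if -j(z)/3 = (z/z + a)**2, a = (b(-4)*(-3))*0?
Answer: 1/6804 ≈ 0.00014697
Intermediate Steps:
a = 0 (a = -4*(-3)*0 = 12*0 = 0)
j(z) = -3 (j(z) = -3*(z/z + 0)**2 = -3*(1 + 0)**2 = -3*1**2 = -3*1 = -3)
1/(6807 + j(91)) = 1/(6807 - 3) = 1/6804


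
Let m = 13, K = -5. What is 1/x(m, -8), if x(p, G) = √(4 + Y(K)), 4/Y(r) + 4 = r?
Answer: 3*√2/8 ≈ 0.53033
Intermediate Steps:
Y(r) = 4/(-4 + r)
x(p, G) = 4*√2/3 (x(p, G) = √(4 + 4/(-4 - 5)) = √(4 + 4/(-9)) = √(4 + 4*(-⅑)) = √(4 - 4/9) = √(32/9) = 4*√2/3)
1/x(m, -8) = 1/(4*√2/3) = 3*√2/8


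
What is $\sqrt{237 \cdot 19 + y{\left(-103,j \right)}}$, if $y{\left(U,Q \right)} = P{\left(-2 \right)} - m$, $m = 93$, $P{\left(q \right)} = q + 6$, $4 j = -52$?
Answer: $\sqrt{4414} \approx 66.438$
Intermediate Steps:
$j = -13$ ($j = \frac{1}{4} \left(-52\right) = -13$)
$P{\left(q \right)} = 6 + q$
$y{\left(U,Q \right)} = -89$ ($y{\left(U,Q \right)} = \left(6 - 2\right) - 93 = 4 - 93 = -89$)
$\sqrt{237 \cdot 19 + y{\left(-103,j \right)}} = \sqrt{237 \cdot 19 - 89} = \sqrt{4503 - 89} = \sqrt{4414}$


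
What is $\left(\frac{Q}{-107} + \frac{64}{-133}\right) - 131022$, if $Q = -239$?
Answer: $- \frac{1864549143}{14231} \approx -1.3102 \cdot 10^{5}$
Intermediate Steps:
$\left(\frac{Q}{-107} + \frac{64}{-133}\right) - 131022 = \left(- \frac{239}{-107} + \frac{64}{-133}\right) - 131022 = \left(\left(-239\right) \left(- \frac{1}{107}\right) + 64 \left(- \frac{1}{133}\right)\right) - 131022 = \left(\frac{239}{107} - \frac{64}{133}\right) - 131022 = \frac{24939}{14231} - 131022 = - \frac{1864549143}{14231}$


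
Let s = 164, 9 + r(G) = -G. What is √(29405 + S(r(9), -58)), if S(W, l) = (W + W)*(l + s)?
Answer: √25589 ≈ 159.97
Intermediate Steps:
r(G) = -9 - G
S(W, l) = 2*W*(164 + l) (S(W, l) = (W + W)*(l + 164) = (2*W)*(164 + l) = 2*W*(164 + l))
√(29405 + S(r(9), -58)) = √(29405 + 2*(-9 - 1*9)*(164 - 58)) = √(29405 + 2*(-9 - 9)*106) = √(29405 + 2*(-18)*106) = √(29405 - 3816) = √25589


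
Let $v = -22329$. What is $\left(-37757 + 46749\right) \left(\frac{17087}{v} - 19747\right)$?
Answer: $- \frac{3965003067200}{22329} \approx -1.7757 \cdot 10^{8}$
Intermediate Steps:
$\left(-37757 + 46749\right) \left(\frac{17087}{v} - 19747\right) = \left(-37757 + 46749\right) \left(\frac{17087}{-22329} - 19747\right) = 8992 \left(17087 \left(- \frac{1}{22329}\right) - 19747\right) = 8992 \left(- \frac{17087}{22329} - 19747\right) = 8992 \left(- \frac{440947850}{22329}\right) = - \frac{3965003067200}{22329}$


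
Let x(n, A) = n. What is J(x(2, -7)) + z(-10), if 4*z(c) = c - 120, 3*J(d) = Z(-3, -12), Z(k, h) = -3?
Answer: -67/2 ≈ -33.500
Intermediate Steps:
J(d) = -1 (J(d) = (⅓)*(-3) = -1)
z(c) = -30 + c/4 (z(c) = (c - 120)/4 = (-120 + c)/4 = -30 + c/4)
J(x(2, -7)) + z(-10) = -1 + (-30 + (¼)*(-10)) = -1 + (-30 - 5/2) = -1 - 65/2 = -67/2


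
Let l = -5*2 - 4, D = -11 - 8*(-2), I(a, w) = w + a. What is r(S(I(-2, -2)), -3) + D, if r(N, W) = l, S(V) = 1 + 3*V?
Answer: -9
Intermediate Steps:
I(a, w) = a + w
D = 5 (D = -11 + 16 = 5)
l = -14 (l = -10 - 4 = -14)
r(N, W) = -14
r(S(I(-2, -2)), -3) + D = -14 + 5 = -9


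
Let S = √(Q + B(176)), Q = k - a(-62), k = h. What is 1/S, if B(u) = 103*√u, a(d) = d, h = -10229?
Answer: -I/√(10167 - 412*√11) ≈ -0.01066*I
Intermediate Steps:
k = -10229
Q = -10167 (Q = -10229 - 1*(-62) = -10229 + 62 = -10167)
S = √(-10167 + 412*√11) (S = √(-10167 + 103*√176) = √(-10167 + 103*(4*√11)) = √(-10167 + 412*√11) ≈ 93.811*I)
1/S = 1/(√(-10167 + 412*√11)) = (-10167 + 412*√11)^(-½)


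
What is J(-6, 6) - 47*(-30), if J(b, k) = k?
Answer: 1416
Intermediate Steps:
J(-6, 6) - 47*(-30) = 6 - 47*(-30) = 6 + 1410 = 1416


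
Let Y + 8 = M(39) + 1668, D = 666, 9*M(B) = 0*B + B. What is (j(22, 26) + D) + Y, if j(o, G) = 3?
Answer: 7000/3 ≈ 2333.3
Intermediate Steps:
M(B) = B/9 (M(B) = (0*B + B)/9 = (0 + B)/9 = B/9)
Y = 4993/3 (Y = -8 + ((1/9)*39 + 1668) = -8 + (13/3 + 1668) = -8 + 5017/3 = 4993/3 ≈ 1664.3)
(j(22, 26) + D) + Y = (3 + 666) + 4993/3 = 669 + 4993/3 = 7000/3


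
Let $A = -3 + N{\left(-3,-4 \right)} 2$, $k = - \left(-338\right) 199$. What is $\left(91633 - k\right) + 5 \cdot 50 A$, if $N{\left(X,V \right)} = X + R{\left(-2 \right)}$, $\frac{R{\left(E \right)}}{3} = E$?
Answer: $19121$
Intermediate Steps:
$R{\left(E \right)} = 3 E$
$N{\left(X,V \right)} = -6 + X$ ($N{\left(X,V \right)} = X + 3 \left(-2\right) = X - 6 = -6 + X$)
$k = 67262$ ($k = \left(-1\right) \left(-67262\right) = 67262$)
$A = -21$ ($A = -3 + \left(-6 - 3\right) 2 = -3 - 18 = -21$)
$\left(91633 - k\right) + 5 \cdot 50 A = \left(91633 - 67262\right) + 5 \cdot 50 \left(-21\right) = \left(91633 - 67262\right) + 250 \left(-21\right) = 24371 - 5250 = 19121$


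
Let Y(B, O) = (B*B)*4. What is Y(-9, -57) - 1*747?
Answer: -423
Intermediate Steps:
Y(B, O) = 4*B² (Y(B, O) = B²*4 = 4*B²)
Y(-9, -57) - 1*747 = 4*(-9)² - 1*747 = 4*81 - 747 = 324 - 747 = -423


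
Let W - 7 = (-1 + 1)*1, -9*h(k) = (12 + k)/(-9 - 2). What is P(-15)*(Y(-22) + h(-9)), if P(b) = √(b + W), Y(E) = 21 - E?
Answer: 2840*I*√2/33 ≈ 121.71*I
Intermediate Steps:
h(k) = 4/33 + k/99 (h(k) = -(12 + k)/(9*(-9 - 2)) = -(12 + k)/(9*(-11)) = -(12 + k)*(-1)/(9*11) = -(-12/11 - k/11)/9 = 4/33 + k/99)
W = 7 (W = 7 + (-1 + 1)*1 = 7 + 0*1 = 7 + 0 = 7)
P(b) = √(7 + b) (P(b) = √(b + 7) = √(7 + b))
P(-15)*(Y(-22) + h(-9)) = √(7 - 15)*((21 - 1*(-22)) + (4/33 + (1/99)*(-9))) = √(-8)*((21 + 22) + (4/33 - 1/11)) = (2*I*√2)*(43 + 1/33) = (2*I*√2)*(1420/33) = 2840*I*√2/33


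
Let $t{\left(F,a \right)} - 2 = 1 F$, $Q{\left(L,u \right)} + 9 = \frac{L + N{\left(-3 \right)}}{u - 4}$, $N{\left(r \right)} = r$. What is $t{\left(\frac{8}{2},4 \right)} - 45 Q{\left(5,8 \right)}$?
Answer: $\frac{777}{2} \approx 388.5$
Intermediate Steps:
$Q{\left(L,u \right)} = -9 + \frac{-3 + L}{-4 + u}$ ($Q{\left(L,u \right)} = -9 + \frac{L - 3}{u - 4} = -9 + \frac{-3 + L}{-4 + u}$)
$t{\left(F,a \right)} = 2 + F$ ($t{\left(F,a \right)} = 2 + 1 F = 2 + F$)
$t{\left(\frac{8}{2},4 \right)} - 45 Q{\left(5,8 \right)} = \left(2 + \frac{8}{2}\right) - 45 \frac{33 + 5 - 72}{-4 + 8} = \left(2 + 8 \cdot \frac{1}{2}\right) - 45 \frac{33 + 5 - 72}{4} = \left(2 + 4\right) - 45 \cdot \frac{1}{4} \left(-34\right) = 6 - - \frac{765}{2} = 6 + \frac{765}{2} = \frac{777}{2}$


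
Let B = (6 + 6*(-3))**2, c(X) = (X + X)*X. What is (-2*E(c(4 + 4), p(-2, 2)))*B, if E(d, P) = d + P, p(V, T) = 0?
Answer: -36864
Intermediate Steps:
c(X) = 2*X**2 (c(X) = (2*X)*X = 2*X**2)
E(d, P) = P + d
B = 144 (B = (6 - 18)**2 = (-12)**2 = 144)
(-2*E(c(4 + 4), p(-2, 2)))*B = -2*(0 + 2*(4 + 4)**2)*144 = -2*(0 + 2*8**2)*144 = -2*(0 + 2*64)*144 = -2*(0 + 128)*144 = -2*128*144 = -256*144 = -36864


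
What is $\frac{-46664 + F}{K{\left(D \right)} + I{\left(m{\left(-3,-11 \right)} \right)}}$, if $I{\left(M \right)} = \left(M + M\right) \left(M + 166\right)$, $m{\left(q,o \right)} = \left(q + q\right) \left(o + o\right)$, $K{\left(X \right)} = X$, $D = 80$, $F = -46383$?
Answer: $- \frac{93047}{78752} \approx -1.1815$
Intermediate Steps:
$m{\left(q,o \right)} = 4 o q$ ($m{\left(q,o \right)} = 2 q 2 o = 4 o q$)
$I{\left(M \right)} = 2 M \left(166 + M\right)$
$\frac{-46664 + F}{K{\left(D \right)} + I{\left(m{\left(-3,-11 \right)} \right)}} = \frac{-46664 - 46383}{80 + 2 \cdot 4 \left(-11\right) \left(-3\right) \left(166 + 4 \left(-11\right) \left(-3\right)\right)} = - \frac{93047}{80 + 2 \cdot 132 \left(166 + 132\right)} = - \frac{93047}{80 + 2 \cdot 132 \cdot 298} = - \frac{93047}{80 + 78672} = - \frac{93047}{78752}$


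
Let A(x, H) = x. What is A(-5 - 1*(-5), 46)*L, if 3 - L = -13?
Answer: 0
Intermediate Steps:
L = 16 (L = 3 - 1*(-13) = 3 + 13 = 16)
A(-5 - 1*(-5), 46)*L = (-5 - 1*(-5))*16 = (-5 + 5)*16 = 0*16 = 0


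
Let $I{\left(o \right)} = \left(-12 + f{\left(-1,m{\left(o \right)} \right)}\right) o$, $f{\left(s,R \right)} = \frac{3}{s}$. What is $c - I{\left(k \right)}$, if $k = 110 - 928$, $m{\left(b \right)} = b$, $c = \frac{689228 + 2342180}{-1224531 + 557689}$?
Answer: $- \frac{4092591374}{333421} \approx -12275.0$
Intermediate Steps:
$c = - \frac{1515704}{333421}$ ($c = \frac{3031408}{-666842} = 3031408 \left(- \frac{1}{666842}\right) = - \frac{1515704}{333421} \approx -4.5459$)
$k = -818$
$I{\left(o \right)} = - 15 o$ ($I{\left(o \right)} = \left(-12 + \frac{3}{-1}\right) o = \left(-12 + 3 \left(-1\right)\right) o = \left(-12 - 3\right) o = - 15 o$)
$c - I{\left(k \right)} = - \frac{1515704}{333421} - \left(-15\right) \left(-818\right) = - \frac{1515704}{333421} - 12270 = - \frac{4092591374}{333421}$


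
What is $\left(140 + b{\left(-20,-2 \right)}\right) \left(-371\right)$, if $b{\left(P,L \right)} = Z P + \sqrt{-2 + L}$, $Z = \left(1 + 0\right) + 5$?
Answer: $-7420 - 742 i \approx -7420.0 - 742.0 i$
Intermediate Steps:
$Z = 6$ ($Z = 1 + 5 = 6$)
$b{\left(P,L \right)} = \sqrt{-2 + L} + 6 P$ ($b{\left(P,L \right)} = 6 P + \sqrt{-2 + L} = \sqrt{-2 + L} + 6 P$)
$\left(140 + b{\left(-20,-2 \right)}\right) \left(-371\right) = \left(140 + \left(\sqrt{-2 - 2} + 6 \left(-20\right)\right)\right) \left(-371\right) = \left(140 - \left(120 - \sqrt{-4}\right)\right) \left(-371\right) = \left(140 - \left(120 - 2 i\right)\right) \left(-371\right) = \left(20 + 2 i\right) \left(-371\right) = -7420 - 742 i$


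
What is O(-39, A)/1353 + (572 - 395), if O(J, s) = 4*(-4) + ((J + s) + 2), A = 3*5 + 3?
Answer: 239446/1353 ≈ 176.97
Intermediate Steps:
A = 18 (A = 15 + 3 = 18)
O(J, s) = -14 + J + s (O(J, s) = -16 + (2 + J + s) = -14 + J + s)
O(-39, A)/1353 + (572 - 395) = (-14 - 39 + 18)/1353 + (572 - 395) = -35*1/1353 + 177 = -35/1353 + 177 = 239446/1353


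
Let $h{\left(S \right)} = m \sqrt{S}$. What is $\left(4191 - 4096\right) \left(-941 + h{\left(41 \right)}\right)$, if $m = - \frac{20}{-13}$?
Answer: $-89395 + \frac{1900 \sqrt{41}}{13} \approx -88459.0$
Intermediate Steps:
$m = \frac{20}{13}$ ($m = \left(-20\right) \left(- \frac{1}{13}\right) = \frac{20}{13} \approx 1.5385$)
$h{\left(S \right)} = \frac{20 \sqrt{S}}{13}$
$\left(4191 - 4096\right) \left(-941 + h{\left(41 \right)}\right) = \left(4191 - 4096\right) \left(-941 + \frac{20 \sqrt{41}}{13}\right) = 95 \left(-941 + \frac{20 \sqrt{41}}{13}\right) = -89395 + \frac{1900 \sqrt{41}}{13}$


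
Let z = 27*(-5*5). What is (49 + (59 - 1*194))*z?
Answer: 58050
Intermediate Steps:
z = -675 (z = 27*(-25) = -675)
(49 + (59 - 1*194))*z = (49 + (59 - 1*194))*(-675) = (49 + (59 - 194))*(-675) = (49 - 135)*(-675) = -86*(-675) = 58050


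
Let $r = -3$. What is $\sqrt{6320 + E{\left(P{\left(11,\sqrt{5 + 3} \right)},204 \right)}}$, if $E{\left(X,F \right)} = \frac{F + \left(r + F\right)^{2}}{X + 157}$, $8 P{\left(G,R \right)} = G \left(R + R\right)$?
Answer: $\frac{\sqrt{2065690 + 69520 \sqrt{2}}}{\sqrt{314 + 11 \sqrt{2}}} \approx 81.033$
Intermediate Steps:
$P{\left(G,R \right)} = \frac{G R}{4}$ ($P{\left(G,R \right)} = \frac{G \left(R + R\right)}{8} = \frac{G 2 R}{8} = \frac{2 G R}{8} = \frac{G R}{4}$)
$E{\left(X,F \right)} = \frac{F + \left(-3 + F\right)^{2}}{157 + X}$ ($E{\left(X,F \right)} = \frac{F + \left(-3 + F\right)^{2}}{X + 157} = \frac{F + \left(-3 + F\right)^{2}}{157 + X}$)
$\sqrt{6320 + E{\left(P{\left(11,\sqrt{5 + 3} \right)},204 \right)}} = \sqrt{6320 + \frac{204 + \left(-3 + 204\right)^{2}}{157 + \frac{1}{4} \cdot 11 \sqrt{5 + 3}}} = \sqrt{6320 + \frac{204 + 201^{2}}{157 + \frac{1}{4} \cdot 11 \sqrt{8}}} = \sqrt{6320 + \frac{204 + 40401}{157 + \frac{1}{4} \cdot 11 \cdot 2 \sqrt{2}}} = \sqrt{6320 + \frac{1}{157 + \frac{11 \sqrt{2}}{2}} \cdot 40605} = \sqrt{6320 + \frac{40605}{157 + \frac{11 \sqrt{2}}{2}}}$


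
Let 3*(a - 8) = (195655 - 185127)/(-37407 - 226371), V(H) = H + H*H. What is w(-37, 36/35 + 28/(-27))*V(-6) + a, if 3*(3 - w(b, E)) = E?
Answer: 814875550/8309007 ≈ 98.071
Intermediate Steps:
w(b, E) = 3 - E/3
V(H) = H + H²
a = 3160072/395667 (a = 8 + ((195655 - 185127)/(-37407 - 226371))/3 = 8 + (10528/(-263778))/3 = 8 + (10528*(-1/263778))/3 = 8 + (⅓)*(-5264/131889) = 8 - 5264/395667 = 3160072/395667 ≈ 7.9867)
w(-37, 36/35 + 28/(-27))*V(-6) + a = (3 - (36/35 + 28/(-27))/3)*(-6*(1 - 6)) + 3160072/395667 = (3 - (36*(1/35) + 28*(-1/27))/3)*(-6*(-5)) + 3160072/395667 = (3 - (36/35 - 28/27)/3)*30 + 3160072/395667 = (3 - ⅓*(-8/945))*30 + 3160072/395667 = (3 + 8/2835)*30 + 3160072/395667 = (8513/2835)*30 + 3160072/395667 = 17026/189 + 3160072/395667 = 814875550/8309007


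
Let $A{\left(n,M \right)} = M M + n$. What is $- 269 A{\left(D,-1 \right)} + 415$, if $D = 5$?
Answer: $-1199$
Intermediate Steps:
$A{\left(n,M \right)} = n + M^{2}$ ($A{\left(n,M \right)} = M^{2} + n = n + M^{2}$)
$- 269 A{\left(D,-1 \right)} + 415 = - 269 \left(5 + \left(-1\right)^{2}\right) + 415 = - 269 \left(5 + 1\right) + 415 = \left(-269\right) 6 + 415 = -1614 + 415 = -1199$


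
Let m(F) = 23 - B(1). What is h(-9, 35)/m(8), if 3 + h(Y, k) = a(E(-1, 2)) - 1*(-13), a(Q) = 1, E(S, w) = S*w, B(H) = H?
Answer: ½ ≈ 0.50000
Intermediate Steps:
h(Y, k) = 11 (h(Y, k) = -3 + (1 - 1*(-13)) = -3 + (1 + 13) = -3 + 14 = 11)
m(F) = 22 (m(F) = 23 - 1*1 = 23 - 1 = 22)
h(-9, 35)/m(8) = 11/22 = 11*(1/22) = ½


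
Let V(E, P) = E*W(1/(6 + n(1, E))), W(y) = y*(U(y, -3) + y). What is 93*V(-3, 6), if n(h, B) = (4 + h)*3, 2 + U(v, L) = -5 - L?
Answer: 2573/49 ≈ 52.510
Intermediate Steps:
U(v, L) = -7 - L (U(v, L) = -2 + (-5 - L) = -7 - L)
n(h, B) = 12 + 3*h
W(y) = y*(-4 + y) (W(y) = y*((-7 - 1*(-3)) + y) = y*((-7 + 3) + y) = y*(-4 + y))
V(E, P) = -83*E/441 (V(E, P) = E*((-4 + 1/(6 + (12 + 3*1)))/(6 + (12 + 3*1))) = E*((-4 + 1/(6 + (12 + 3)))/(6 + (12 + 3))) = E*((-4 + 1/(6 + 15))/(6 + 15)) = E*((-4 + 1/21)/21) = E*((1/21)*(-83/21)) = E*(-83/441) = -83*E/441)
93*V(-3, 6) = 93*(-83/441*(-3)) = 93*(83/147) = 2573/49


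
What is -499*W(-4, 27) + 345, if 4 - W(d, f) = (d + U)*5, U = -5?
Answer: -24106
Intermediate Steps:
W(d, f) = 29 - 5*d (W(d, f) = 4 - (d - 5)*5 = 4 - (-5 + d)*5 = 4 - (-25 + 5*d) = 4 + (25 - 5*d) = 29 - 5*d)
-499*W(-4, 27) + 345 = -499*(29 - 5*(-4)) + 345 = -499*(29 + 20) + 345 = -499*49 + 345 = -24451 + 345 = -24106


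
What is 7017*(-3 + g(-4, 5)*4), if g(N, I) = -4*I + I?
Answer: -442071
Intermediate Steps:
g(N, I) = -3*I
7017*(-3 + g(-4, 5)*4) = 7017*(-3 - 3*5*4) = 7017*(-3 - 15*4) = 7017*(-3 - 60) = 7017*(-63) = -442071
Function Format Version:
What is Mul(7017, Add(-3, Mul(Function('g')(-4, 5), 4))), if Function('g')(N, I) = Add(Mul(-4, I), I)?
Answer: -442071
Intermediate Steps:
Function('g')(N, I) = Mul(-3, I)
Mul(7017, Add(-3, Mul(Function('g')(-4, 5), 4))) = Mul(7017, Add(-3, Mul(Mul(-3, 5), 4))) = Mul(7017, Add(-3, Mul(-15, 4))) = Mul(7017, Add(-3, -60)) = Mul(7017, -63) = -442071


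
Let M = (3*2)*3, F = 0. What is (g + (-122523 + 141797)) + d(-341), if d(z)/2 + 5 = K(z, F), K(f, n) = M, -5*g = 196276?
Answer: -99776/5 ≈ -19955.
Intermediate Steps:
g = -196276/5 (g = -⅕*196276 = -196276/5 ≈ -39255.)
M = 18 (M = 6*3 = 18)
K(f, n) = 18
d(z) = 26 (d(z) = -10 + 2*18 = -10 + 36 = 26)
(g + (-122523 + 141797)) + d(-341) = (-196276/5 + (-122523 + 141797)) + 26 = (-196276/5 + 19274) + 26 = -99906/5 + 26 = -99776/5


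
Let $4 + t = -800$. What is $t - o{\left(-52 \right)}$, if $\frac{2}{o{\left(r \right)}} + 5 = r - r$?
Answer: $- \frac{4018}{5} \approx -803.6$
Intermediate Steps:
$t = -804$ ($t = -4 - 800 = -804$)
$o{\left(r \right)} = - \frac{2}{5}$ ($o{\left(r \right)} = \frac{2}{-5 + \left(r - r\right)} = \frac{2}{-5 + 0} = \frac{2}{-5} = 2 \left(- \frac{1}{5}\right) = - \frac{2}{5}$)
$t - o{\left(-52 \right)} = -804 - - \frac{2}{5} = -804 + \frac{2}{5} = - \frac{4018}{5}$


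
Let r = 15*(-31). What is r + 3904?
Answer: 3439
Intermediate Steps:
r = -465
r + 3904 = -465 + 3904 = 3439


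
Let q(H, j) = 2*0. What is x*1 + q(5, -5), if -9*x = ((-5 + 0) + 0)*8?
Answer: 40/9 ≈ 4.4444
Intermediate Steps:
x = 40/9 (x = -((-5 + 0) + 0)*8/9 = -(-5 + 0)*8/9 = -(-5)*8/9 = -⅑*(-40) = 40/9 ≈ 4.4444)
q(H, j) = 0
x*1 + q(5, -5) = (40/9)*1 + 0 = 40/9 + 0 = 40/9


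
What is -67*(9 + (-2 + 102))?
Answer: -7303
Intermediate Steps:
-67*(9 + (-2 + 102)) = -67*(9 + 100) = -67*109 = -7303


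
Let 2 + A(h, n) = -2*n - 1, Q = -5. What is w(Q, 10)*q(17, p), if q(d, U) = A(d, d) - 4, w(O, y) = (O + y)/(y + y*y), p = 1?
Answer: -41/22 ≈ -1.8636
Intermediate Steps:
A(h, n) = -3 - 2*n (A(h, n) = -2 + (-2*n - 1) = -2 + (-1 - 2*n) = -3 - 2*n)
w(O, y) = (O + y)/(y + y**2)
q(d, U) = -7 - 2*d (q(d, U) = (-3 - 2*d) - 4 = -7 - 2*d)
w(Q, 10)*q(17, p) = ((-5 + 10)/(10*(1 + 10)))*(-7 - 2*17) = ((1/10)*5/11)*(-7 - 34) = ((1/10)*(1/11)*5)*(-41) = (1/22)*(-41) = -41/22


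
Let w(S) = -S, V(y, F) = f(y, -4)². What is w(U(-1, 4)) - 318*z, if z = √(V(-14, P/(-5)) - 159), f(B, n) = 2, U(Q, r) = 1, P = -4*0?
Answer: -1 - 318*I*√155 ≈ -1.0 - 3959.1*I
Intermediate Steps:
P = 0
V(y, F) = 4 (V(y, F) = 2² = 4)
z = I*√155 (z = √(4 - 159) = √(-155) = I*√155 ≈ 12.45*I)
w(U(-1, 4)) - 318*z = -1*1 - 318*I*√155 = -1 - 318*I*√155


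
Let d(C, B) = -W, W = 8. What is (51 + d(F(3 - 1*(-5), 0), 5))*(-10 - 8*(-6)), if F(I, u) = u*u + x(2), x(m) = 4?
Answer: 1634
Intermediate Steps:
F(I, u) = 4 + u² (F(I, u) = u*u + 4 = u² + 4 = 4 + u²)
d(C, B) = -8 (d(C, B) = -1*8 = -8)
(51 + d(F(3 - 1*(-5), 0), 5))*(-10 - 8*(-6)) = (51 - 8)*(-10 - 8*(-6)) = 43*(-10 + 48) = 43*38 = 1634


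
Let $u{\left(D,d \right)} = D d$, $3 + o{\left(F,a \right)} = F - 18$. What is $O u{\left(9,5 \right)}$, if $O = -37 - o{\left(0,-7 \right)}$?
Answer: $-720$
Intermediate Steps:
$o{\left(F,a \right)} = -21 + F$ ($o{\left(F,a \right)} = -3 + \left(F - 18\right) = -3 + \left(-18 + F\right) = -21 + F$)
$O = -16$ ($O = -37 - \left(-21 + 0\right) = -37 - -21 = -37 + 21 = -16$)
$O u{\left(9,5 \right)} = - 16 \cdot 9 \cdot 5 = \left(-16\right) 45 = -720$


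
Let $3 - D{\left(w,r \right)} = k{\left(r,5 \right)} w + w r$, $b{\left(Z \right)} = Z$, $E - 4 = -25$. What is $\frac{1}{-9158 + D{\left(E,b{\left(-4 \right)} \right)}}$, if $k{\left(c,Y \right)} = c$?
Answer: $- \frac{1}{9323} \approx -0.00010726$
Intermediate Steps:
$E = -21$ ($E = 4 - 25 = -21$)
$D{\left(w,r \right)} = 3 - 2 r w$ ($D{\left(w,r \right)} = 3 - \left(r w + w r\right) = 3 - \left(r w + r w\right) = 3 - 2 r w$)
$\frac{1}{-9158 + D{\left(E,b{\left(-4 \right)} \right)}} = \frac{1}{-9158 + \left(3 - \left(-8\right) \left(-21\right)\right)} = \frac{1}{-9158 + \left(3 - 168\right)} = \frac{1}{-9158 - 165} = \frac{1}{-9323} = - \frac{1}{9323}$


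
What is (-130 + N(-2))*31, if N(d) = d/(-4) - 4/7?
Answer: -56451/14 ≈ -4032.2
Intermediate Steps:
N(d) = -4/7 - d/4 (N(d) = d*(-¼) - 4*⅐ = -d/4 - 4/7 = -4/7 - d/4)
(-130 + N(-2))*31 = (-130 + (-4/7 - ¼*(-2)))*31 = (-130 + (-4/7 + ½))*31 = (-130 - 1/14)*31 = -1821/14*31 = -56451/14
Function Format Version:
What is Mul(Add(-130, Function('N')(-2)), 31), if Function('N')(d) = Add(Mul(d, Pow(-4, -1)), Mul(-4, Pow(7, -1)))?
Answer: Rational(-56451, 14) ≈ -4032.2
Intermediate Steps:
Function('N')(d) = Add(Rational(-4, 7), Mul(Rational(-1, 4), d)) (Function('N')(d) = Add(Mul(d, Rational(-1, 4)), Mul(-4, Rational(1, 7))) = Add(Mul(Rational(-1, 4), d), Rational(-4, 7)) = Add(Rational(-4, 7), Mul(Rational(-1, 4), d)))
Mul(Add(-130, Function('N')(-2)), 31) = Mul(Add(-130, Add(Rational(-4, 7), Mul(Rational(-1, 4), -2))), 31) = Mul(Add(-130, Add(Rational(-4, 7), Rational(1, 2))), 31) = Mul(Add(-130, Rational(-1, 14)), 31) = Mul(Rational(-1821, 14), 31) = Rational(-56451, 14)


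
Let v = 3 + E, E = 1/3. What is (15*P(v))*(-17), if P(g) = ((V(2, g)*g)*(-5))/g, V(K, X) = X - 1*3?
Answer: 425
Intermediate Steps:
V(K, X) = -3 + X (V(K, X) = X - 3 = -3 + X)
E = 1/3 ≈ 0.33333
v = 10/3 (v = 3 + 1/3 = 10/3 ≈ 3.3333)
P(g) = 15 - 5*g (P(g) = (((-3 + g)*g)*(-5))/g = ((g*(-3 + g))*(-5))/g = (-5*g*(-3 + g))/g = 15 - 5*g)
(15*P(v))*(-17) = (15*(15 - 5*10/3))*(-17) = (15*(15 - 50/3))*(-17) = (15*(-5/3))*(-17) = -25*(-17) = 425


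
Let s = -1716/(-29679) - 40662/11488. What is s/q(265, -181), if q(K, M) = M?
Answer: 15219155/791184304 ≈ 0.019236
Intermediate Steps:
s = -15219155/4371184 (s = -1716*(-1/29679) - 40662*1/11488 = 44/761 - 20331/5744 = -15219155/4371184 ≈ -3.4817)
s/q(265, -181) = -15219155/4371184/(-181) = -15219155/4371184*(-1/181) = 15219155/791184304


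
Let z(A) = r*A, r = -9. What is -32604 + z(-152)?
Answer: -31236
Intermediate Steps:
z(A) = -9*A
-32604 + z(-152) = -32604 - 9*(-152) = -32604 + 1368 = -31236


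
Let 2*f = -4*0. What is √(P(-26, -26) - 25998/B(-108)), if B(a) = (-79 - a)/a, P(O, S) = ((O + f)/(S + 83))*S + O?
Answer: √264513579042/1653 ≈ 311.14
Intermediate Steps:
f = 0 (f = (-4*0)/2 = (½)*0 = 0)
P(O, S) = O + O*S/(83 + S) (P(O, S) = ((O + 0)/(S + 83))*S + O = (O/(83 + S))*S + O = O*S/(83 + S) + O = O + O*S/(83 + S))
B(a) = (-79 - a)/a
√(P(-26, -26) - 25998/B(-108)) = √(-26*(83 + 2*(-26))/(83 - 26) - 25998*(-108/(-79 - 1*(-108)))) = √(-26*(83 - 52)/57 - 25998*(-108/(-79 + 108))) = √(-26*1/57*31 - 25998/((-1/108*29))) = √(-806/57 - 25998/(-29/108)) = √(-806/57 - 25998*(-108/29)) = √(-806/57 + 2807784/29) = √(160020314/1653) = √264513579042/1653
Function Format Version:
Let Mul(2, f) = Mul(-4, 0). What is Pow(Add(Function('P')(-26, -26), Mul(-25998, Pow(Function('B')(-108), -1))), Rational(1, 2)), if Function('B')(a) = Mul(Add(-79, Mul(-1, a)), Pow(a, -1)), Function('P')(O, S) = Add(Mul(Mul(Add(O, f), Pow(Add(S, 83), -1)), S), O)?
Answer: Mul(Rational(1, 1653), Pow(264513579042, Rational(1, 2))) ≈ 311.14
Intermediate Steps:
f = 0 (f = Mul(Rational(1, 2), Mul(-4, 0)) = Mul(Rational(1, 2), 0) = 0)
Function('P')(O, S) = Add(O, Mul(O, S, Pow(Add(83, S), -1))) (Function('P')(O, S) = Add(Mul(Mul(Add(O, 0), Pow(Add(S, 83), -1)), S), O) = Add(Mul(Mul(O, Pow(Add(83, S), -1)), S), O) = Add(Mul(O, S, Pow(Add(83, S), -1)), O) = Add(O, Mul(O, S, Pow(Add(83, S), -1))))
Function('B')(a) = Mul(Pow(a, -1), Add(-79, Mul(-1, a)))
Pow(Add(Function('P')(-26, -26), Mul(-25998, Pow(Function('B')(-108), -1))), Rational(1, 2)) = Pow(Add(Mul(-26, Pow(Add(83, -26), -1), Add(83, Mul(2, -26))), Mul(-25998, Pow(Mul(Pow(-108, -1), Add(-79, Mul(-1, -108))), -1))), Rational(1, 2)) = Pow(Add(Mul(-26, Pow(57, -1), Add(83, -52)), Mul(-25998, Pow(Mul(Rational(-1, 108), Add(-79, 108)), -1))), Rational(1, 2)) = Pow(Add(Mul(-26, Rational(1, 57), 31), Mul(-25998, Pow(Mul(Rational(-1, 108), 29), -1))), Rational(1, 2)) = Pow(Add(Rational(-806, 57), Mul(-25998, Pow(Rational(-29, 108), -1))), Rational(1, 2)) = Pow(Add(Rational(-806, 57), Mul(-25998, Rational(-108, 29))), Rational(1, 2)) = Pow(Add(Rational(-806, 57), Rational(2807784, 29)), Rational(1, 2)) = Pow(Rational(160020314, 1653), Rational(1, 2)) = Mul(Rational(1, 1653), Pow(264513579042, Rational(1, 2)))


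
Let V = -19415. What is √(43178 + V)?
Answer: 89*√3 ≈ 154.15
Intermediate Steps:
√(43178 + V) = √(43178 - 19415) = √23763 = 89*√3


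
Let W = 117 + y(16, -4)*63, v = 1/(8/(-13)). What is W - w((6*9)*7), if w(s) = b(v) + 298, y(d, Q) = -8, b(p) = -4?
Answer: -681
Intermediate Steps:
v = -13/8 (v = 1/(8*(-1/13)) = 1/(-8/13) = 1*(-13/8) = -13/8 ≈ -1.6250)
w(s) = 294 (w(s) = -4 + 298 = 294)
W = -387 (W = 117 - 8*63 = 117 - 504 = -387)
W - w((6*9)*7) = -387 - 1*294 = -387 - 294 = -681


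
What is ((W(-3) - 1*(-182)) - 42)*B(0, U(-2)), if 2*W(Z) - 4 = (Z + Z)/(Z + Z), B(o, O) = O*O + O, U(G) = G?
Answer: 285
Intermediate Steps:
B(o, O) = O + O² (B(o, O) = O² + O = O + O²)
W(Z) = 5/2 (W(Z) = 2 + ((Z + Z)/(Z + Z))/2 = 2 + ((2*Z)/((2*Z)))/2 = 2 + ((2*Z)*(1/(2*Z)))/2 = 2 + (½)*1 = 2 + ½ = 5/2)
((W(-3) - 1*(-182)) - 42)*B(0, U(-2)) = ((5/2 - 1*(-182)) - 42)*(-2*(1 - 2)) = ((5/2 + 182) - 42)*(-2*(-1)) = (369/2 - 42)*2 = (285/2)*2 = 285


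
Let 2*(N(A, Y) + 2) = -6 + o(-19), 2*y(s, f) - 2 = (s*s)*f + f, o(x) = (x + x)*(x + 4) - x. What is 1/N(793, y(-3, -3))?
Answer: 2/579 ≈ 0.0034542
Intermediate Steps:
o(x) = -x + 2*x*(4 + x) (o(x) = (2*x)*(4 + x) - x = 2*x*(4 + x) - x = -x + 2*x*(4 + x))
y(s, f) = 1 + f/2 + f*s²/2 (y(s, f) = 1 + ((s*s)*f + f)/2 = 1 + (s²*f + f)/2 = 1 + (f*s² + f)/2 = 1 + (f + f*s²)/2 = 1 + (f/2 + f*s²/2) = 1 + f/2 + f*s²/2)
N(A, Y) = 579/2 (N(A, Y) = -2 + (-6 - 19*(7 + 2*(-19)))/2 = -2 + (-6 - 19*(7 - 38))/2 = -2 + (-6 - 19*(-31))/2 = -2 + (-6 + 589)/2 = -2 + (½)*583 = -2 + 583/2 = 579/2)
1/N(793, y(-3, -3)) = 1/(579/2) = 2/579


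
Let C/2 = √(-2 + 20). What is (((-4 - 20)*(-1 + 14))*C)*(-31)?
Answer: 58032*√2 ≈ 82070.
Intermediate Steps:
C = 6*√2 (C = 2*√(-2 + 20) = 2*√18 = 2*(3*√2) = 6*√2 ≈ 8.4853)
(((-4 - 20)*(-1 + 14))*C)*(-31) = (((-4 - 20)*(-1 + 14))*(6*√2))*(-31) = ((-24*13)*(6*√2))*(-31) = -1872*√2*(-31) = 58032*√2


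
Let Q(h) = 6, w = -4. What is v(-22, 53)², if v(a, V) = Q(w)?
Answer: 36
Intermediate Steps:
v(a, V) = 6
v(-22, 53)² = 6² = 36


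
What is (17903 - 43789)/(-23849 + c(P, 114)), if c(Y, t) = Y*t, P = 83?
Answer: 25886/14387 ≈ 1.7993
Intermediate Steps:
(17903 - 43789)/(-23849 + c(P, 114)) = (17903 - 43789)/(-23849 + 83*114) = -25886/(-23849 + 9462) = -25886/(-14387) = -25886*(-1/14387) = 25886/14387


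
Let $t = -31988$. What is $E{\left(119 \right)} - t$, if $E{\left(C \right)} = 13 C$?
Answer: $33535$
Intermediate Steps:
$E{\left(119 \right)} - t = 13 \cdot 119 - -31988 = 1547 + 31988 = 33535$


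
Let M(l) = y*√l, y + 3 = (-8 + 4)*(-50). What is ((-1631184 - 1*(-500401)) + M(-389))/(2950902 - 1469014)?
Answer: -1130783/1481888 + 197*I*√389/1481888 ≈ -0.76307 + 0.002622*I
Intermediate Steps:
y = 197 (y = -3 + (-8 + 4)*(-50) = -3 - 4*(-50) = -3 + 200 = 197)
M(l) = 197*√l
((-1631184 - 1*(-500401)) + M(-389))/(2950902 - 1469014) = ((-1631184 - 1*(-500401)) + 197*√(-389))/(2950902 - 1469014) = ((-1631184 + 500401) + 197*(I*√389))/1481888 = (-1130783 + 197*I*√389)*(1/1481888) = -1130783/1481888 + 197*I*√389/1481888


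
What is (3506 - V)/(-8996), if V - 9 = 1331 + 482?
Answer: -421/2249 ≈ -0.18719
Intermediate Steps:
V = 1822 (V = 9 + (1331 + 482) = 9 + 1813 = 1822)
(3506 - V)/(-8996) = (3506 - 1*1822)/(-8996) = (3506 - 1822)*(-1/8996) = 1684*(-1/8996) = -421/2249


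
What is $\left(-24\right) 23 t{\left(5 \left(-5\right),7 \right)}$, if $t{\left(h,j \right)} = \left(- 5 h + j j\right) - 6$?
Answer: $-92736$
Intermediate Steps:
$t{\left(h,j \right)} = -6 + j^{2} - 5 h$ ($t{\left(h,j \right)} = \left(- 5 h + j^{2}\right) - 6 = \left(j^{2} - 5 h\right) - 6 = -6 + j^{2} - 5 h$)
$\left(-24\right) 23 t{\left(5 \left(-5\right),7 \right)} = \left(-24\right) 23 \left(-6 + 7^{2} - 5 \cdot 5 \left(-5\right)\right) = - 552 \left(-6 + 49 - -125\right) = - 552 \left(-6 + 49 + 125\right) = \left(-552\right) 168 = -92736$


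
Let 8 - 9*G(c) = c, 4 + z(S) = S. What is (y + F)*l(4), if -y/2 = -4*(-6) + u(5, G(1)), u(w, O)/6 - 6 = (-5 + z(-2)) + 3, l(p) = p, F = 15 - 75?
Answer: -336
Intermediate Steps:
z(S) = -4 + S
F = -60
G(c) = 8/9 - c/9
u(w, O) = -12 (u(w, O) = 36 + 6*((-5 + (-4 - 2)) + 3) = 36 + 6*((-5 - 6) + 3) = 36 + 6*(-11 + 3) = 36 + 6*(-8) = 36 - 48 = -12)
y = -24 (y = -2*(-4*(-6) - 12) = -2*(24 - 12) = -2*12 = -24)
(y + F)*l(4) = (-24 - 60)*4 = -84*4 = -336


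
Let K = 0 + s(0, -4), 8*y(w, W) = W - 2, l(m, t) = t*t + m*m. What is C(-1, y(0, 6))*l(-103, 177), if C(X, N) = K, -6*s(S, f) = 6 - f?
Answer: -209690/3 ≈ -69897.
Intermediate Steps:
s(S, f) = -1 + f/6 (s(S, f) = -(6 - f)/6 = -1 + f/6)
l(m, t) = m**2 + t**2 (l(m, t) = t**2 + m**2 = m**2 + t**2)
y(w, W) = -1/4 + W/8 (y(w, W) = (W - 2)/8 = (-2 + W)/8 = -1/4 + W/8)
K = -5/3 (K = 0 + (-1 + (1/6)*(-4)) = 0 + (-1 - 2/3) = 0 - 5/3 = -5/3 ≈ -1.6667)
C(X, N) = -5/3
C(-1, y(0, 6))*l(-103, 177) = -5*((-103)**2 + 177**2)/3 = -5*(10609 + 31329)/3 = -5/3*41938 = -209690/3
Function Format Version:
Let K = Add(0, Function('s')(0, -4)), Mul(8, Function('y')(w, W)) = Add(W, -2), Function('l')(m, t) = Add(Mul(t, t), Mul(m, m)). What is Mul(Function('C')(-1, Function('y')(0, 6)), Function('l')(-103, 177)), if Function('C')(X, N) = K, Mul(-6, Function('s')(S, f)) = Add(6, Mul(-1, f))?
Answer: Rational(-209690, 3) ≈ -69897.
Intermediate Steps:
Function('s')(S, f) = Add(-1, Mul(Rational(1, 6), f)) (Function('s')(S, f) = Mul(Rational(-1, 6), Add(6, Mul(-1, f))) = Add(-1, Mul(Rational(1, 6), f)))
Function('l')(m, t) = Add(Pow(m, 2), Pow(t, 2)) (Function('l')(m, t) = Add(Pow(t, 2), Pow(m, 2)) = Add(Pow(m, 2), Pow(t, 2)))
Function('y')(w, W) = Add(Rational(-1, 4), Mul(Rational(1, 8), W)) (Function('y')(w, W) = Mul(Rational(1, 8), Add(W, -2)) = Mul(Rational(1, 8), Add(-2, W)) = Add(Rational(-1, 4), Mul(Rational(1, 8), W)))
K = Rational(-5, 3) (K = Add(0, Add(-1, Mul(Rational(1, 6), -4))) = Add(0, Add(-1, Rational(-2, 3))) = Add(0, Rational(-5, 3)) = Rational(-5, 3) ≈ -1.6667)
Function('C')(X, N) = Rational(-5, 3)
Mul(Function('C')(-1, Function('y')(0, 6)), Function('l')(-103, 177)) = Mul(Rational(-5, 3), Add(Pow(-103, 2), Pow(177, 2))) = Mul(Rational(-5, 3), Add(10609, 31329)) = Mul(Rational(-5, 3), 41938) = Rational(-209690, 3)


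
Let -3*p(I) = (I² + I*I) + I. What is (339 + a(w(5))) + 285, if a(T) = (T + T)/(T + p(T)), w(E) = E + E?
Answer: 1871/3 ≈ 623.67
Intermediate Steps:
w(E) = 2*E
p(I) = -2*I²/3 - I/3 (p(I) = -((I² + I*I) + I)/3 = -((I² + I²) + I)/3 = -(2*I² + I)/3 = -(I + 2*I²)/3 = -2*I²/3 - I/3)
a(T) = 2*T/(T - T*(1 + 2*T)/3) (a(T) = (T + T)/(T - T*(1 + 2*T)/3) = (2*T)/(T - T*(1 + 2*T)/3) = 2*T/(T - T*(1 + 2*T)/3))
(339 + a(w(5))) + 285 = (339 - 3/(-1 + 2*5)) + 285 = (339 - 3/(-1 + 10)) + 285 = (339 - 3/9) + 285 = (339 - 3*⅑) + 285 = (339 - ⅓) + 285 = 1016/3 + 285 = 1871/3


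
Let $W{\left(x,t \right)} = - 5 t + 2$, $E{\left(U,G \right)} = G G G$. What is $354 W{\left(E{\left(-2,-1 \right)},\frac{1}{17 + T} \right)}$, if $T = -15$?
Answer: $-177$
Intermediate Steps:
$E{\left(U,G \right)} = G^{3}$ ($E{\left(U,G \right)} = G^{2} G = G^{3}$)
$W{\left(x,t \right)} = 2 - 5 t$
$354 W{\left(E{\left(-2,-1 \right)},\frac{1}{17 + T} \right)} = 354 \left(2 - \frac{5}{17 - 15}\right) = 354 \left(2 - \frac{5}{2}\right) = 354 \left(- \frac{1}{2}\right) = -177$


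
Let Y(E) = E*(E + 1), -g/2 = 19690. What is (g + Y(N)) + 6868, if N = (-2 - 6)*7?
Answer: -29432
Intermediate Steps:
g = -39380 (g = -2*19690 = -39380)
N = -56 (N = -8*7 = -56)
Y(E) = E*(1 + E)
(g + Y(N)) + 6868 = (-39380 - 56*(1 - 56)) + 6868 = (-39380 - 56*(-55)) + 6868 = (-39380 + 3080) + 6868 = -36300 + 6868 = -29432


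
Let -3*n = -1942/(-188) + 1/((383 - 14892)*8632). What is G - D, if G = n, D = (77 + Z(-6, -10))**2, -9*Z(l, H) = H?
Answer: -2910733491751103/476795106216 ≈ -6104.8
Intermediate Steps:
Z(l, H) = -H/9
D = 494209/81 (D = (77 - 1/9*(-10))**2 = (77 + 10/9)**2 = (703/9)**2 = 494209/81 ≈ 6101.3)
n = -60804839477/17659078008 (n = -(-1942/(-188) + 1/((383 - 14892)*8632))/3 = -(-1942*(-1/188) + (1/8632)/(-14509))/3 = -(971/94 - 1/14509*1/8632)/3 = -(971/94 - 1/125241688)/3 = -1/3*60804839477/5886359336 = -60804839477/17659078008 ≈ -3.4433)
G = -60804839477/17659078008 ≈ -3.4433
G - D = -60804839477/17659078008 - 1*494209/81 = -60804839477/17659078008 - 494209/81 = -2910733491751103/476795106216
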